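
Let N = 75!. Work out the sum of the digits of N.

432

75! = 24809140811395398091946477116594033660926243886570122837795894512655842677572867409443815424000000000000000000
Sum of its 110 digits: 432.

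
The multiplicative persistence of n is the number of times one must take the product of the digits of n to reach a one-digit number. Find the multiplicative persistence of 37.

37 → 21 → 2 (2 steps)

2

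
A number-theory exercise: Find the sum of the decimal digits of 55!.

279

55! = 12696403353658275925965100847566516959580321051449436762275840000000000000
Sum of its 74 digits: 279.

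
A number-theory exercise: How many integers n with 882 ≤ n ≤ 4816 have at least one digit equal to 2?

The integers in [882, 4816] that have at least one digit equal to 2: 882, 892, 902, 912, 920, 921, …, 4802, 4812.
1798 qualify.

1798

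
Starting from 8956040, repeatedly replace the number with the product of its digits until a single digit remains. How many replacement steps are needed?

1

8956040 → 0 (1 step)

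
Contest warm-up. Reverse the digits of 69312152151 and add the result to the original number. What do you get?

84437273547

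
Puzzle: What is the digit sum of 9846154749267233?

80

9+8+4+6+1+5+4+7+4+9+2+6+7+2+3+3 = 80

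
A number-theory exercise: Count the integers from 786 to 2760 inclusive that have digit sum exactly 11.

122

The integers in [786, 2760] that have digit sum exactly 11: 803, 812, 821, 830, 902, 911, …, 2711, 2720.
122 qualify.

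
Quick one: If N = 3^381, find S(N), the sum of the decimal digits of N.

846

3^381 = 60701307829345189598774052427511817542263878230067241627714758618305019959491554026181355395005222312988332370503818752056184095339903896765894489087914722228298983367879572998390803
Sum of its 182 digits: 846.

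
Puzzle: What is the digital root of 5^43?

5

The digital root of n equals n mod 9 (or 9 when 9 | n), so we need 5^43 mod 9.
5^43 ≡ 5 (mod 9), so the digital root is 5.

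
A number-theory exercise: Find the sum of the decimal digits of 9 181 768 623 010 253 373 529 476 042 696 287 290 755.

9+1+8+1+7+6+8+6+2+3+0+1+0+2+5+3+3+7+3+5+2+9+4+7+6+0+4+2+6+9+6+2+8+7+2+9+0+7+5+5 = 180

180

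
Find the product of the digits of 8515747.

8×5×1×5×7×4×7 = 39200

39200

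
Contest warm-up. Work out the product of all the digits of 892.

8×9×2 = 144

144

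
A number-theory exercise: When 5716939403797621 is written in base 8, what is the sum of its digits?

62

5716939403797621 in base 8 is 242370325627322165.
Digit sum: 2+4+2+3+7+0+3+2+5+6+2+7+3+2+2+1+6+5 = 62.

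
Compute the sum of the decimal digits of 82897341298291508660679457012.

139

8+2+8+9+7+3+4+1+2+9+8+2+9+1+5+0+8+6+6+0+6+7+9+4+5+7+0+1+2 = 139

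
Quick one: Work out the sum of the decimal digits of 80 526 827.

38

8+0+5+2+6+8+2+7 = 38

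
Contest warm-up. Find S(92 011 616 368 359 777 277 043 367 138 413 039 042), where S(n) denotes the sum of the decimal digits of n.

9+2+0+1+1+6+1+6+3+6+8+3+5+9+7+7+7+2+7+7+0+4+3+3+6+7+1+3+8+4+1+3+0+3+9+0+4+2 = 158

158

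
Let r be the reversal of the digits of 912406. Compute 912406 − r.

Reverse of 912406 is 604219.
912406 − 604219 = 308187

308187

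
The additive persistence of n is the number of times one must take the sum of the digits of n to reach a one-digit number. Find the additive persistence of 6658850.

3

6658850 → 38 → 11 → 2 (3 steps)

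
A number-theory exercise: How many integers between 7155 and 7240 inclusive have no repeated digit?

46

The integers in [7155, 7240] that have no repeated digit: 7156, 7158, 7159, 7160, 7162, 7163, …, 7239, 7240.
46 qualify.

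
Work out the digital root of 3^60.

The digital root of n equals n mod 9 (or 9 when 9 | n), so we need 3^60 mod 9.
3^60 ≡ 0 (mod 9), so the digital root is 9.

9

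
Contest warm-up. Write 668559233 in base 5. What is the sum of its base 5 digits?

668559233 in base 5 is 2332122343413.
Digit sum: 2+3+3+2+1+2+2+3+4+3+4+1+3 = 33.

33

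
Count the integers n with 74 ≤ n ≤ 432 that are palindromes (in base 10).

36

The integers in [74, 432] that are palindromes (in base 10): 77, 88, 99, 101, 111, 121, …, 414, 424.
36 qualify.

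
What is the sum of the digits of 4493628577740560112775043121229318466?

152

4+4+9+3+6+2+8+5+7+7+7+4+0+5+6+0+1+1+2+7+7+5+0+4+3+1+2+1+2+2+9+3+1+8+4+6+6 = 152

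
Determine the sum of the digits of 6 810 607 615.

6+8+1+0+6+0+7+6+1+5 = 40

40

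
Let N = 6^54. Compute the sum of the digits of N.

171

6^54 = 1047532535594334222593508922191671036215296
Sum of its 43 digits: 171.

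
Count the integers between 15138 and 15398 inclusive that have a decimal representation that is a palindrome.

3

The integers in [15138, 15398] that have a decimal representation that is a palindrome: 15151, 15251, 15351.
3 qualify.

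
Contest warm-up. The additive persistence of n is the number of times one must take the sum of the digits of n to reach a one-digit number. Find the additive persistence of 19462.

19462 → 22 → 4 (2 steps)

2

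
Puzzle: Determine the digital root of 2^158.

The digital root of n equals n mod 9 (or 9 when 9 | n), so we need 2^158 mod 9.
2^158 ≡ 4 (mod 9), so the digital root is 4.

4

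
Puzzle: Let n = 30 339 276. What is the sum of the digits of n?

33

3+0+3+3+9+2+7+6 = 33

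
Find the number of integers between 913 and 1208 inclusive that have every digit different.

124

The integers in [913, 1208] that have every digit different: 913, 914, 915, 916, 917, 918, …, 1207, 1208.
124 qualify.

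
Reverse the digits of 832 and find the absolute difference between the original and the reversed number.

Reverse of 832 is 238.
|832 − 238| = 594

594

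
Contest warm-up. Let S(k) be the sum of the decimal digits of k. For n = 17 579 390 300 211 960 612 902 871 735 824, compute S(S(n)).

First digit sum: 128.
1+2+8 = 11.

11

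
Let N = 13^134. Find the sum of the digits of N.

664

13^134 = 185527891590139857462512727292775486906700474012622888422259560852578933556821152045163325153543029046253330364218602374781127879464674541155982178489
Sum of its 150 digits: 664.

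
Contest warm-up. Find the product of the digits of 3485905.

0

3×4×8×5×9×0×5 = 0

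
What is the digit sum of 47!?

225

47! = 258623241511168180642964355153611979969197632389120000000000
Sum of its 60 digits: 225.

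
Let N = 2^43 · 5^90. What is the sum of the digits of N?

128

2^43 · 5^90 = 7105427357601001858711242675781250000000000000000000000000000000000000000000
Sum of its 76 digits: 128.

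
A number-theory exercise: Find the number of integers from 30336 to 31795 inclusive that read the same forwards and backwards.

The integers in [30336, 31795] that read the same forwards and backwards: 30403, 30503, 30603, 30703, 30803, 30903, …, 31613, 31713.
14 qualify.

14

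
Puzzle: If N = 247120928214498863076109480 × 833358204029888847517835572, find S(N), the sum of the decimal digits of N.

247120928214498863076109480 × 833358204029888847517835572 = 205940252915033859035017658475455663057336392110422560
Sum of its 54 digits: 211.

211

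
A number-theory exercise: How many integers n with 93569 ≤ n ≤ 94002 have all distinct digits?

138

The integers in [93569, 94002] that have all distinct digits: 93570, 93571, 93572, 93574, 93576, 93578, …, 93875, 93876.
138 qualify.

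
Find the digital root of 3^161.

9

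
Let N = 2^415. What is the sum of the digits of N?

596

2^415 = 84615164005151820665845159428194693098035799419427996068435045795123941278247852265624218936283556460491675139202989862944768
Sum of its 125 digits: 596.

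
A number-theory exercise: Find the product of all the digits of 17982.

1×7×9×8×2 = 1008

1008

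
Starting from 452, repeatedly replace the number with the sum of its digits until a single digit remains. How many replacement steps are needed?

452 → 11 → 2 (2 steps)

2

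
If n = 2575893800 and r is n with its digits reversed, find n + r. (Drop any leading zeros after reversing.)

2659879552

Reverse of 2575893800 is 83985752.
2575893800 + 83985752 = 2659879552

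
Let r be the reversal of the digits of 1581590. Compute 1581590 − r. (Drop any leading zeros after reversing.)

Reverse of 1581590 is 951851.
1581590 − 951851 = 629739

629739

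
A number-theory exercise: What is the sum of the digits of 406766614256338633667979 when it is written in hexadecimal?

406766614256338633667979 in base 16 is 5622DCC28C40A042B58B.
Digit sum: 5+6+2+2+13+12+12+2+8+12+4+0+10+0+4+2+11+5+8+11 = 129.

129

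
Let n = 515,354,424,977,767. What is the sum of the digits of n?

76

5+1+5+3+5+4+4+2+4+9+7+7+7+6+7 = 76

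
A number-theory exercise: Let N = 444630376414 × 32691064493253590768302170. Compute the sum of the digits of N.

150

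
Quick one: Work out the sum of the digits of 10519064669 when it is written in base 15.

71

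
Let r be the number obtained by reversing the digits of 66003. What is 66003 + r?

96069

Reverse of 66003 is 30066.
66003 + 30066 = 96069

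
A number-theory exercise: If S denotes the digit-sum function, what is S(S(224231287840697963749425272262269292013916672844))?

First digit sum: 216.
2+1+6 = 9.

9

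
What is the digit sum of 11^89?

410

11^89 = 483002055622570383664267456364574754071181656407158782767949026586725305877021836781302416491
Sum of its 93 digits: 410.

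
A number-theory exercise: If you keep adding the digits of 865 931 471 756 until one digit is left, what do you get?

8+6+5+9+3+1+4+7+1+7+5+6 = 62
6+2 = 8
(Equivalently, 865 931 471 756 mod 9 = 8.)

8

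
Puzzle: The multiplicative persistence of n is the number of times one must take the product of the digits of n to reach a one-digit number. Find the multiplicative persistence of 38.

2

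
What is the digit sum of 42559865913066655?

85

4+2+5+5+9+8+6+5+9+1+3+0+6+6+6+5+5 = 85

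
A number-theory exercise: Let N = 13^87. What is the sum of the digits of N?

13^87 = 8185998310860815599380499312330298539006431803783718344702355823859470167514304642248928162666917
Sum of its 97 digits: 442.

442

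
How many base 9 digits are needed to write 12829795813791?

12829795813791 in base 9 is 50374845260300, which has 14 digits.

14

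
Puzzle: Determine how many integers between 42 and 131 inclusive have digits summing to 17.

2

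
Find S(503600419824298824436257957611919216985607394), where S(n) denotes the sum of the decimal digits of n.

5+0+3+6+0+0+4+1+9+8+2+4+2+9+8+8+2+4+4+3+6+2+5+7+9+5+7+6+1+1+9+1+9+2+1+6+9+8+5+6+0+7+3+9+4 = 210

210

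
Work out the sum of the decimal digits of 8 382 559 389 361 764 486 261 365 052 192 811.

8+3+8+2+5+5+9+3+8+9+3+6+1+7+6+4+4+8+6+2+6+1+3+6+5+0+5+2+1+9+2+8+1+1 = 157

157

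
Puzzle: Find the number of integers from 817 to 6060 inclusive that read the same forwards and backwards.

70

The integers in [817, 6060] that read the same forwards and backwards: 818, 828, 838, 848, 858, 868, …, 5995, 6006.
70 qualify.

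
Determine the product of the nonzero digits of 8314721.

1344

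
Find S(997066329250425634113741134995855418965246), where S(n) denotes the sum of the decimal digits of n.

9+9+7+0+6+6+3+2+9+2+5+0+4+2+5+6+3+4+1+1+3+7+4+1+1+3+4+9+9+5+8+5+5+4+1+8+9+6+5+2+4+6 = 193

193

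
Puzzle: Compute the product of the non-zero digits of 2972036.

2×9×7×2×3×6 = 4536

4536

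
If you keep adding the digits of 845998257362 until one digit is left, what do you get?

8+4+5+9+9+8+2+5+7+3+6+2 = 68
6+8 = 14
1+4 = 5
(Equivalently, 845998257362 mod 9 = 5.)

5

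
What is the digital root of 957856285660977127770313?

4

9+5+7+8+5+6+2+8+5+6+6+0+9+7+7+1+2+7+7+7+0+3+1+3 = 121
1+2+1 = 4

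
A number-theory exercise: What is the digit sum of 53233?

5+3+2+3+3 = 16

16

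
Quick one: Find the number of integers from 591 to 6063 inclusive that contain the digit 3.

2177

The integers in [591, 6063] that contain the digit 3: 593, 603, 613, 623, 630, 631, …, 6053, 6063.
2177 qualify.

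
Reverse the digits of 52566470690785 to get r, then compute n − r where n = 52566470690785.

Reverse of 52566470690785 is 58709607466525.
52566470690785 − 58709607466525 = -6143136775740

-6143136775740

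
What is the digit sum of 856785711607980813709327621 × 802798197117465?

174

856785711607980813709327621 × 802798197117465 = 687826024594891301670472562503465506000765
Sum of its 42 digits: 174.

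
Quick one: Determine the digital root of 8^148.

The digital root of n equals n mod 9 (or 9 when 9 | n), so we need 8^148 mod 9.
8^148 ≡ 1 (mod 9), so the digital root is 1.

1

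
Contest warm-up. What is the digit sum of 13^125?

13^125 = 17495205107231218793576963634827826483450203134131760434049069074576382037456993684822326893030505066375595924533664676070430456468911381693
Sum of its 140 digits: 610.

610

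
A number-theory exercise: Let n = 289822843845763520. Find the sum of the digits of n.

2+8+9+8+2+2+8+4+3+8+4+5+7+6+3+5+2+0 = 86

86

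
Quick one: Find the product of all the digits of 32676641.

36288

3×2×6×7×6×6×4×1 = 36288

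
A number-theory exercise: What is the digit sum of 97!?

648

97! = 96192759682482119853328425949563698712343813919172976158104477319333745612481875498805879175589072651261284189679678167647067832320000000000000000000000
Sum of its 152 digits: 648.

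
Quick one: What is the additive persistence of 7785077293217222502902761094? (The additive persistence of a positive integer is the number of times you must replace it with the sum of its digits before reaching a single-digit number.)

2

7785077293217222502902761094 → 116 → 8 (2 steps)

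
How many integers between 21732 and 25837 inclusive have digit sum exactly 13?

169

The integers in [21732, 25837] that have digit sum exactly 13: 21802, 21811, 21820, 21901, 21910, 22009, …, 25510, 25600.
169 qualify.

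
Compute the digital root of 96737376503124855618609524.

9+6+7+3+7+3+7+6+5+0+3+1+2+4+8+5+5+6+1+8+6+0+9+5+2+4 = 122
1+2+2 = 5

5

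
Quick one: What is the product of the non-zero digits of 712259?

1260

7×1×2×2×5×9 = 1260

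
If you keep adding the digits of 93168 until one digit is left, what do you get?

9

9+3+1+6+8 = 27
2+7 = 9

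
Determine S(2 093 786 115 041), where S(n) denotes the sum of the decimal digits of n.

2+0+9+3+7+8+6+1+1+5+0+4+1 = 47

47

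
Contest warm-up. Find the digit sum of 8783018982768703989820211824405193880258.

192

8+7+8+3+0+1+8+9+8+2+7+6+8+7+0+3+9+8+9+8+2+0+2+1+1+8+2+4+4+0+5+1+9+3+8+8+0+2+5+8 = 192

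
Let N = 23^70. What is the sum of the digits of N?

23^70 = 209386424652304064049051461204995116953510089281143424135257228513176887924733660903369498848049
Sum of its 96 digits: 409.

409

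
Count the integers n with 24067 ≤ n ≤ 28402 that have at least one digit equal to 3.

1225

The integers in [24067, 28402] that have at least one digit equal to 3: 24073, 24083, 24093, 24103, 24113, 24123, …, 28398, 28399.
1225 qualify.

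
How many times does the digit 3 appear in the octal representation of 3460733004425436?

3

3460733004425436 in base 8 is 142270226131024334.
The digit 3 appears 3 times.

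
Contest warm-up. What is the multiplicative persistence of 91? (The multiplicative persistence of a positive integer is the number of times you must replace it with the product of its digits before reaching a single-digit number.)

91 → 9 (1 step)

1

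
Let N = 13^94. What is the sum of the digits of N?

13^94 = 513659254171021172271592450568246047489920249149063314875767634353494969417264192587335787046883806712089
Sum of its 105 digits: 481.

481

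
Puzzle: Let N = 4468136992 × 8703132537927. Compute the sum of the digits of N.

138

4468136992 × 8703132537927 = 38886788438990471695584
Sum of its 23 digits: 138.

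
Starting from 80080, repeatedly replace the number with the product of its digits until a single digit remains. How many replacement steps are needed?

1

80080 → 0 (1 step)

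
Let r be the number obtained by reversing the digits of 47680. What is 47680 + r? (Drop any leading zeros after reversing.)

Reverse of 47680 is 8674.
47680 + 8674 = 56354

56354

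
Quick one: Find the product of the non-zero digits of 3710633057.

39690

3×7×1×6×3×3×5×7 = 39690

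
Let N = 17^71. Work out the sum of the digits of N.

386

17^71 = 2300771122759378216336589429524308027851797348154254064450486076730672752491528319986033
Sum of its 88 digits: 386.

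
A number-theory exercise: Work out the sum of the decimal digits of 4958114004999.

63

4+9+5+8+1+1+4+0+0+4+9+9+9 = 63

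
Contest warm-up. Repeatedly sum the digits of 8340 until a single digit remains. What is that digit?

6

8+3+4+0 = 15
1+5 = 6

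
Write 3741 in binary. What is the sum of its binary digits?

8

3741 in base 2 is 111010011101.
Digit sum: 1+1+1+0+1+0+0+1+1+1+0+1 = 8.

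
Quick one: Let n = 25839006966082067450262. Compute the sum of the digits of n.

2+5+8+3+9+0+0+6+9+6+6+0+8+2+0+6+7+4+5+0+2+6+2 = 96

96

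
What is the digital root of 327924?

3+2+7+9+2+4 = 27
2+7 = 9

9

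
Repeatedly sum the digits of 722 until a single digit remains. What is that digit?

2

7+2+2 = 11
1+1 = 2
(Equivalently, 722 mod 9 = 2.)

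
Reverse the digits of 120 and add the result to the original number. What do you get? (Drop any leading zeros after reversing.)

Reverse of 120 is 21.
120 + 21 = 141

141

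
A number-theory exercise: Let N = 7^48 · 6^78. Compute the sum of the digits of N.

450

7^48 · 6^78 = 182181154790966729411761977437112275421222148713198379137338325847186001389354919233559526516788822016
Sum of its 102 digits: 450.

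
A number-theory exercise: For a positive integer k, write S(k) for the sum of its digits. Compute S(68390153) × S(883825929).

1890

S(68390153) = 6+8+3+9+0+1+5+3 = 35.
S(883825929) = 8+8+3+8+2+5+9+2+9 = 54.
35 · 54 = 1890.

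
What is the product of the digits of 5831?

5×8×3×1 = 120

120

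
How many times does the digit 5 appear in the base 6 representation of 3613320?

1

3613320 in base 6 is 205240200.
The digit 5 appears 1 time.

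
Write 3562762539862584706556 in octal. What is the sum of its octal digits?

83

3562762539862584706556 in base 8 is 602215031532703165742774.
Digit sum: 6+0+2+2+1+5+0+3+1+5+3+2+7+0+3+1+6+5+7+4+2+7+7+4 = 83.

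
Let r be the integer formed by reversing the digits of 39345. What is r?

54393

Reversing 39345 gives 54393.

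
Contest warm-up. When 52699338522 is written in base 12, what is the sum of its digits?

52699338522 in base 12 is A268A9A476.
Digit sum: 10+2+6+8+10+9+10+4+7+6 = 72.

72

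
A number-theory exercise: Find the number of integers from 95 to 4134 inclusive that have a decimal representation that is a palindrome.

123

The integers in [95, 4134] that have a decimal representation that is a palindrome: 99, 101, 111, 121, 131, 141, …, 4004, 4114.
123 qualify.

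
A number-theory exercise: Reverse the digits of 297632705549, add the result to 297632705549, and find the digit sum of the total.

46

Reversal of 297632705549 is 945507236792; 297632705549 + 945507236792 = 1243139942341.
Digit sum of 1243139942341: 1+2+4+3+1+3+9+9+4+2+3+4+1 = 46.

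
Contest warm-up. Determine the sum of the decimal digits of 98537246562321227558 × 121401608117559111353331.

198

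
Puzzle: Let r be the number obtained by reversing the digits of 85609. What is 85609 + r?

Reverse of 85609 is 90658.
85609 + 90658 = 176267

176267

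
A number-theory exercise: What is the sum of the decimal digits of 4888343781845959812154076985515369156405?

200

4+8+8+8+3+4+3+7+8+1+8+4+5+9+5+9+8+1+2+1+5+4+0+7+6+9+8+5+5+1+5+3+6+9+1+5+6+4+0+5 = 200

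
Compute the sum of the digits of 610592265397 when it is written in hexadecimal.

610592265397 in base 16 is 8E2A2294B5.
Digit sum: 8+14+2+10+2+2+9+4+11+5 = 67.

67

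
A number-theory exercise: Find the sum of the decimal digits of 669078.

36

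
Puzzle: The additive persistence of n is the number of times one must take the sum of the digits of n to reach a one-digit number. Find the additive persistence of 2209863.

2209863 → 30 → 3 (2 steps)

2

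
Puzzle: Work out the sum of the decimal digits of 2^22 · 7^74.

2^22 · 7^74 = 1445156450322272949768218943505793257823748167755858417028533999108096
Sum of its 70 digits: 334.

334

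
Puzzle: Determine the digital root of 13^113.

7

The digital root of n equals n mod 9 (or 9 when 9 | n), so we need 13^113 mod 9.
13^113 ≡ 7 (mod 9), so the digital root is 7.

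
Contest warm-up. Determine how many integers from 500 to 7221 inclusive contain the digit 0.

The integers in [500, 7221] that contain the digit 0: 500, 501, 502, 503, 504, 505, …, 7210, 7220.
1852 qualify.

1852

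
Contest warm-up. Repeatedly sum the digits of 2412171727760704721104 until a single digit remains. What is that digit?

2+4+1+2+1+7+1+7+2+7+7+6+0+7+0+4+7+2+1+1+0+4 = 73
7+3 = 10
1+0 = 1

1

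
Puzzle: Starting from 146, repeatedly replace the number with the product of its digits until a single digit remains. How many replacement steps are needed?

2

146 → 24 → 8 (2 steps)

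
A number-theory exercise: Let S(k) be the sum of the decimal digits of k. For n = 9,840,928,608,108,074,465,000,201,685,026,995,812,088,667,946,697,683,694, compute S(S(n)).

First digit sum: 265.
2+6+5 = 13.

13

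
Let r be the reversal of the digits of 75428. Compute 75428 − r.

-7029

Reverse of 75428 is 82457.
75428 − 82457 = -7029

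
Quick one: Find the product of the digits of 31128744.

3×1×1×2×8×7×4×4 = 5376

5376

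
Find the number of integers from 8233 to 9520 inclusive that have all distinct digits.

The integers in [8233, 9520] that have all distinct digits: 8234, 8235, 8236, 8237, 8239, 8240, …, 9518, 9520.
671 qualify.

671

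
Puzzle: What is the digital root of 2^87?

8

The digital root of n equals n mod 9 (or 9 when 9 | n), so we need 2^87 mod 9.
2^87 ≡ 8 (mod 9), so the digital root is 8.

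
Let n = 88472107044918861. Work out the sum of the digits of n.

78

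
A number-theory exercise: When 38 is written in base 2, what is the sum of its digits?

3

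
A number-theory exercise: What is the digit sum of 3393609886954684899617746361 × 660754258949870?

193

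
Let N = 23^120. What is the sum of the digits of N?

23^120 = 25547024360008320034716845003257365943632624968308007978003956631070331770034737801377170772800110738892953971818279672252777842139713519289874946645982858448971201
Sum of its 164 digits: 721.

721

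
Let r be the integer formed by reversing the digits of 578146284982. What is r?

289482641875

Reversing 578146284982 gives 289482641875.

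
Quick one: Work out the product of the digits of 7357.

735

7×3×5×7 = 735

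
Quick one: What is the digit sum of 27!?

108

27! = 10888869450418352160768000000
Sum of its 29 digits: 108.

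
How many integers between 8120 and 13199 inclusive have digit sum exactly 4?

20

The integers in [8120, 13199] that have digit sum exactly 4: 10003, 10012, 10021, 10030, 10102, 10111, …, 12100, 13000.
20 qualify.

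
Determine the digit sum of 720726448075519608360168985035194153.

7+2+0+7+2+6+4+4+8+0+7+5+5+1+9+6+0+8+3+6+0+1+6+8+9+8+5+0+3+5+1+9+4+1+5+3 = 158

158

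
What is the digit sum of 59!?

324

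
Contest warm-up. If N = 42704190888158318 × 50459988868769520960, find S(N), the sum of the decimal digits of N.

201

42704190888158318 × 50459988868769520960 = 2154852996866277529269882865499345280
Sum of its 37 digits: 201.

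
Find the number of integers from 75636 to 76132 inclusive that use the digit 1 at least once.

115

The integers in [75636, 76132] that use the digit 1 at least once: 75641, 75651, 75661, 75671, 75681, 75691, …, 76131, 76132.
115 qualify.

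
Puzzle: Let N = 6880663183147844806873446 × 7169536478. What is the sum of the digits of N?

147

6880663183147844806873446 × 7169536478 = 49331165684410068209962036226563188
Sum of its 35 digits: 147.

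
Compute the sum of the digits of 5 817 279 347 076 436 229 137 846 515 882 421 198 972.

193

5+8+1+7+2+7+9+3+4+7+0+7+6+4+3+6+2+2+9+1+3+7+8+4+6+5+1+5+8+8+2+4+2+1+1+9+8+9+7+2 = 193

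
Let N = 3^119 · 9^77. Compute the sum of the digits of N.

585

3^119 · 9^77 = 17951574198362208263855764751202107398962630011086134670485339658481240515287876189350026851850087093513110543207967982573789929923
Sum of its 131 digits: 585.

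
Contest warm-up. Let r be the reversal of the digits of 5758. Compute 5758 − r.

-2817

Reverse of 5758 is 8575.
5758 − 8575 = -2817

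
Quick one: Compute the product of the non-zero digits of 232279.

2×3×2×2×7×9 = 1512

1512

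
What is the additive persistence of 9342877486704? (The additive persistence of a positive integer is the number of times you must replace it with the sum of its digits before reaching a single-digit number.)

3

9342877486704 → 69 → 15 → 6 (3 steps)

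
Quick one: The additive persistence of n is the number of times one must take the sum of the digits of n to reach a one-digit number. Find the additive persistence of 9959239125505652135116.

9959239125505652135116 → 94 → 13 → 4 (3 steps)

3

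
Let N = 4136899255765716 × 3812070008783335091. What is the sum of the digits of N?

159

4136899255765716 × 3812070008783335091 = 15770149582262585393218797417540156
Sum of its 35 digits: 159.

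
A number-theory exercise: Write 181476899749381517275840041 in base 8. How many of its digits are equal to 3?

6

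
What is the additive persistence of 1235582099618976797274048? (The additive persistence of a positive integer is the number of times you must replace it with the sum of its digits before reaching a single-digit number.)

1235582099618976797274048 → 129 → 12 → 3 (3 steps)

3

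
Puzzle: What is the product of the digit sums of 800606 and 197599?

800

S(800606) = 8+0+0+6+0+6 = 20.
S(197599) = 1+9+7+5+9+9 = 40.
20 · 40 = 800.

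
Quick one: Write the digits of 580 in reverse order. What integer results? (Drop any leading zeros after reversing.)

85

Reversing 580 gives 85.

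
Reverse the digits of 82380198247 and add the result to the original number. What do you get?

Reverse of 82380198247 is 74289108328.
82380198247 + 74289108328 = 156669306575

156669306575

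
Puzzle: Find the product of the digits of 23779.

2646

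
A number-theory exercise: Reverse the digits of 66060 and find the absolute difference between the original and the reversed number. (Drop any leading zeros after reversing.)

59994

Reverse of 66060 is 6066.
|66060 − 6066| = 59994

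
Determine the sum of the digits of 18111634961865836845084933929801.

1+8+1+1+1+6+3+4+9+6+1+8+6+5+8+3+6+8+4+5+0+8+4+9+3+3+9+2+9+8+0+1 = 150

150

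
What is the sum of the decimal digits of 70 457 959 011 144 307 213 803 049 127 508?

120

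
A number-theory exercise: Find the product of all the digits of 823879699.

11757312

8×2×3×8×7×9×6×9×9 = 11757312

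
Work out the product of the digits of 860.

8×6×0 = 0

0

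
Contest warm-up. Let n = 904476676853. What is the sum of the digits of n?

9+0+4+4+7+6+6+7+6+8+5+3 = 65

65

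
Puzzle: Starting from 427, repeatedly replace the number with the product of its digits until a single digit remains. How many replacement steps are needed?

3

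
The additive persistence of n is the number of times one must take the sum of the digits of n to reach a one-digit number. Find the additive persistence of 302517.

302517 → 18 → 9 (2 steps)

2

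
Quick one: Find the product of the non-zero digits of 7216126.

1008

7×2×1×6×1×2×6 = 1008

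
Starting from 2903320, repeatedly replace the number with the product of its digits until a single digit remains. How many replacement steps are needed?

1

2903320 → 0 (1 step)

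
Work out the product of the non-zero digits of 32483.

3×2×4×8×3 = 576

576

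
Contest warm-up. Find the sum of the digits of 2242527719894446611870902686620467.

155

2+2+4+2+5+2+7+7+1+9+8+9+4+4+4+6+6+1+1+8+7+0+9+0+2+6+8+6+6+2+0+4+6+7 = 155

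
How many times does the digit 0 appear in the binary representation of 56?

3

56 in base 2 is 111000.
The digit 0 appears 3 times.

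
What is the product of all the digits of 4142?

4×1×4×2 = 32

32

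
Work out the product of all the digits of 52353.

5×2×3×5×3 = 450

450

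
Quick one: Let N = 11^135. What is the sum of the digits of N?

11^135 = 387268788007510238116131603898074820358449140004929700895532859888700373926333292367809980247093731747824024201633903650600005369231542950851
Sum of its 141 digits: 593.

593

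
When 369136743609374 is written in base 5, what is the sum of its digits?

369136743609374 in base 5 is 341340414022330444444.
Digit sum: 3+4+1+3+4+0+4+1+4+0+2+2+3+3+0+4+4+4+4+4+4 = 58.

58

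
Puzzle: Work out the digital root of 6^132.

The digital root of n equals n mod 9 (or 9 when 9 | n), so we need 6^132 mod 9.
6^132 ≡ 0 (mod 9), so the digital root is 9.

9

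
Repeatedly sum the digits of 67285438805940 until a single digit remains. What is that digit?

6+7+2+8+5+4+3+8+8+0+5+9+4+0 = 69
6+9 = 15
1+5 = 6

6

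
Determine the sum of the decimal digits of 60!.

288

60! = 8320987112741390144276341183223364380754172606361245952449277696409600000000000000
Sum of its 82 digits: 288.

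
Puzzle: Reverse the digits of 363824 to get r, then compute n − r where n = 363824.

Reverse of 363824 is 428363.
363824 − 428363 = -64539

-64539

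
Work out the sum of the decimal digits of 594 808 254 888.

5+9+4+8+0+8+2+5+4+8+8+8 = 69

69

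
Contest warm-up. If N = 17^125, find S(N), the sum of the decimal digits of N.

746

17^125 = 6399045118104739926843645817864480724246879329709338870617503637897767625846028236561011936847015338048398190448666478136329120756778132774986819761647057
Sum of its 154 digits: 746.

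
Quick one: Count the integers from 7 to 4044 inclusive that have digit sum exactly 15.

298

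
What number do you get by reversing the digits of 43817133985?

58933171834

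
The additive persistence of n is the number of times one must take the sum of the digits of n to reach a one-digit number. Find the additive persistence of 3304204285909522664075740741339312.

2

3304204285909522664075740741339312 → 130 → 4 (2 steps)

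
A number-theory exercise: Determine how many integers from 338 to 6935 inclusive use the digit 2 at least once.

The integers in [338, 6935] that use the digit 2 at least once: 342, 352, 362, 372, 382, 392, …, 6929, 6932.
2469 qualify.

2469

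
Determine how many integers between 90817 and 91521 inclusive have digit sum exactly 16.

The integers in [90817, 91521] that have digit sum exactly 16: 91006, 91015, 91024, 91033, 91042, 91051, …, 91501, 91510.
27 qualify.

27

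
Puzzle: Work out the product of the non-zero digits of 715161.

7×1×5×1×6×1 = 210

210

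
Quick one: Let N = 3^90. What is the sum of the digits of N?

216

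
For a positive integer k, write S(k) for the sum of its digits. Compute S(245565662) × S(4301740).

779

S(245565662) = 2+4+5+5+6+5+6+6+2 = 41.
S(4301740) = 4+3+0+1+7+4+0 = 19.
41 · 19 = 779.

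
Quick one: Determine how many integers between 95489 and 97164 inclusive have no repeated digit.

538

The integers in [95489, 97164] that have no repeated digit: 95601, 95602, 95603, 95604, 95607, 95608, …, 97163, 97164.
538 qualify.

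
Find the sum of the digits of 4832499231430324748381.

92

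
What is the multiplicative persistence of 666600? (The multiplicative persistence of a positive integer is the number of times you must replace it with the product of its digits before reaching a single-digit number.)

666600 → 0 (1 step)

1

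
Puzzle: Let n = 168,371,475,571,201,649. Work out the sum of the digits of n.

1+6+8+3+7+1+4+7+5+5+7+1+2+0+1+6+4+9 = 77

77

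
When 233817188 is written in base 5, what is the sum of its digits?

233817188 in base 5 is 434324122223.
Digit sum: 4+3+4+3+2+4+1+2+2+2+2+3 = 32.

32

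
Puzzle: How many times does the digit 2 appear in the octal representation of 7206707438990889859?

2

7206707438990889859 in base 8 is 620032743564515711603.
The digit 2 appears 2 times.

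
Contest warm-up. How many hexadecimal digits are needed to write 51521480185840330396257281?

51521480185840330396257281 in base 16 is 2A9E19099048AEC055CC01, which has 22 digits.

22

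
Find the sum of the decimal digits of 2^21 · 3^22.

72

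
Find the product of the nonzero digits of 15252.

100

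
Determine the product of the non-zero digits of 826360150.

8×2×6×3×6×1×5 = 8640

8640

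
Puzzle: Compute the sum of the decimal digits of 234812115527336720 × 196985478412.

134

234812115527336720 × 196985478412 = 46254576914086237453414888640
Sum of its 29 digits: 134.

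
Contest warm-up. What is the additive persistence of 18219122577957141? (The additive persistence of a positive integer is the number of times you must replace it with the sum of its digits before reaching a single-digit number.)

2

18219122577957141 → 72 → 9 (2 steps)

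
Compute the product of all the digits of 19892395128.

1×9×8×9×2×3×9×5×1×2×8 = 2799360

2799360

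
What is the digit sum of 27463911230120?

2+7+4+6+3+9+1+1+2+3+0+1+2+0 = 41

41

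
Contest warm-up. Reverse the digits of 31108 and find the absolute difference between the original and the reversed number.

Reverse of 31108 is 80113.
|31108 − 80113| = 49005

49005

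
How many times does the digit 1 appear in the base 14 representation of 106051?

2

106051 in base 14 is 2A911.
The digit 1 appears 2 times.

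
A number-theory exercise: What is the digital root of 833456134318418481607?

8+3+3+4+5+6+1+3+4+3+1+8+4+1+8+4+8+1+6+0+7 = 88
8+8 = 16
1+6 = 7

7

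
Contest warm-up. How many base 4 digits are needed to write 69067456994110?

69067456994110 in base 4 is 33231010011033111230332, which has 23 digits.

23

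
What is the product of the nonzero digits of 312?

3×1×2 = 6

6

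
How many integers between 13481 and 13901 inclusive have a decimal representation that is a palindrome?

4

The integers in [13481, 13901] that have a decimal representation that is a palindrome: 13531, 13631, 13731, 13831.
4 qualify.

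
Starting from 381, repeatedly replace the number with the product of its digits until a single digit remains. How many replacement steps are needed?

2

381 → 24 → 8 (2 steps)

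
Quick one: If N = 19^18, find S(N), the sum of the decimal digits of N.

19^18 = 104127350297911241532841
Sum of its 24 digits: 82.

82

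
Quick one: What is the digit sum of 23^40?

23^40 = 2945190837423705167875564697729320458241471826430830401
Sum of its 55 digits: 238.

238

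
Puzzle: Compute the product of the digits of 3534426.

8640

3×5×3×4×4×2×6 = 8640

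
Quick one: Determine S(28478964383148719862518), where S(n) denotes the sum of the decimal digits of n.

2+8+4+7+8+9+6+4+3+8+3+1+4+8+7+1+9+8+6+2+5+1+8 = 122

122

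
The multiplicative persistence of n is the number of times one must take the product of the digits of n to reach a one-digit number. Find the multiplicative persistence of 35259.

35259 → 1350 → 0 (2 steps)

2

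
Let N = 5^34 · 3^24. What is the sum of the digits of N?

5^34 · 3^24 = 164395626914338208734989166259765625
Sum of its 36 digits: 180.

180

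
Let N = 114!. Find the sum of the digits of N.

114! = 2543559733472187557120132004189335234812341496026552301496526393412538629248600474981599398141467853800514886431180030568224218435400019580180261753940817530060800000000000000000000000000
Sum of its 187 digits: 648.

648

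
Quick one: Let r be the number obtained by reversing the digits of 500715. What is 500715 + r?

1017720

Reverse of 500715 is 517005.
500715 + 517005 = 1017720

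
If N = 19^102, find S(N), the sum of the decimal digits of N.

622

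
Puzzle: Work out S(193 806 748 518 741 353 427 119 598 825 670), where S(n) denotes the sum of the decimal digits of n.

157

1+9+3+8+0+6+7+4+8+5+1+8+7+4+1+3+5+3+4+2+7+1+1+9+5+9+8+8+2+5+6+7+0 = 157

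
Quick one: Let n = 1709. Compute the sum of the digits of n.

17

1+7+0+9 = 17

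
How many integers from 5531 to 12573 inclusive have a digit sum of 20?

457

The integers in [5531, 12573] that have a digit sum of 20: 5537, 5546, 5555, 5564, 5573, 5582, …, 12557, 12566.
457 qualify.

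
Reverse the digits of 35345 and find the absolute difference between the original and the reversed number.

19008

Reverse of 35345 is 54353.
|35345 − 54353| = 19008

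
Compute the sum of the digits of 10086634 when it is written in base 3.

14

10086634 in base 3 is 200222110021001.
Digit sum: 2+0+0+2+2+2+1+1+0+0+2+1+0+0+1 = 14.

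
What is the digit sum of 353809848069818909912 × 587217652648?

353809848069818909912 × 587217652648 = 207763388467304573892966820246976
Sum of its 33 digits: 167.

167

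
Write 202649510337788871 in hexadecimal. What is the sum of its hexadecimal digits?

202649510337788871 in base 16 is 2CFF4A7ED973BC7.
Digit sum: 2+12+15+15+4+10+7+14+13+9+7+3+11+12+7 = 141.

141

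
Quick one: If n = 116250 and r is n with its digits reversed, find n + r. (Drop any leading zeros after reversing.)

Reverse of 116250 is 52611.
116250 + 52611 = 168861

168861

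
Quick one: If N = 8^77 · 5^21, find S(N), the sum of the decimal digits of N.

280

8^77 · 5^21 = 1645504557321206042154969182557350504982735865633579863348609024000000000000000000000
Sum of its 85 digits: 280.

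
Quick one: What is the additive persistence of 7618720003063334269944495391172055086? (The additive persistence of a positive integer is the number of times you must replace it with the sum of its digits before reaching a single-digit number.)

7618720003063334269944495391172055086 → 152 → 8 (2 steps)

2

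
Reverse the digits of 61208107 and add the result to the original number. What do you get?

131388323

Reverse of 61208107 is 70180216.
61208107 + 70180216 = 131388323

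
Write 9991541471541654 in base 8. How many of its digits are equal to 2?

2

9991541471541654 in base 8 is 433764041012674626.
The digit 2 appears 2 times.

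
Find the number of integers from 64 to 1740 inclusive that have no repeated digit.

1038

The integers in [64, 1740] that have no repeated digit: 64, 65, 67, 68, 69, 70, …, 1739, 1740.
1038 qualify.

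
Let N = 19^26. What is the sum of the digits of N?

163

19^26 = 1768453418076865701195582595329481
Sum of its 34 digits: 163.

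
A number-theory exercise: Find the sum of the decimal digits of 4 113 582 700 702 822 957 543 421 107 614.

4+1+1+3+5+8+2+7+0+0+7+0+2+8+2+2+9+5+7+5+4+3+4+2+1+1+0+7+6+1+4 = 111

111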